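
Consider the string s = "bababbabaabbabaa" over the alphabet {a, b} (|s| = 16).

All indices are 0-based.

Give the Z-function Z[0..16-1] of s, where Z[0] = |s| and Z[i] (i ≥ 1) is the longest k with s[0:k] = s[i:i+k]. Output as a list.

[16, 0, 3, 0, 1, 4, 0, 2, 0, 0, 1, 4, 0, 2, 0, 0]

Z[0]=16
i=1: i≥r, start 0; Z[1]=0
i=2: i≥r, start 0; Z[2]=3 extend→box=[2,5)
i=3: min(r-i=2, Z[1]=0)=0; Z[3]=0
i=4: min(r-i=1, Z[2]=3)=1; Z[4]=1
i=5: i≥r, start 0; Z[5]=4 extend→box=[5,9)
i=6: min(r-i=3, Z[1]=0)=0; Z[6]=0
i=7: min(r-i=2, Z[2]=3)=2; Z[7]=2
i=8: min(r-i=1, Z[3]=0)=0; Z[8]=0
i=9: i≥r, start 0; Z[9]=0
i=10: i≥r, start 0; Z[10]=1 extend→box=[10,11)
i=11: i≥r, start 0; Z[11]=4 extend→box=[11,15)
i=12: min(r-i=3, Z[1]=0)=0; Z[12]=0
i=13: min(r-i=2, Z[2]=3)=2; Z[13]=2
i=14: min(r-i=1, Z[3]=0)=0; Z[14]=0
i=15: i≥r, start 0; Z[15]=0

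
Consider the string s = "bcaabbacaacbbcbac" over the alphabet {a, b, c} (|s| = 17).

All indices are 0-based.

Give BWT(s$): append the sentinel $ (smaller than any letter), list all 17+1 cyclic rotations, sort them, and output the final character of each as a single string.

cccabbacbac$bababa

rank  rotation            last
    0  $bcaabbacaacbbcbac  c
    1  aabbacaacbbcbac$bc  c
    2  aacbbcbac$bcaabbac  c
    3  abbacaacbbcbac$bca  a
    4  ac$bcaabbacaacbbcb  b
    5  acaacbbcbac$bcaabb  b
    6  acbbcbac$bcaabbaca  a
    7  bac$bcaabbacaacbbc  c
    8  bacaacbbcbac$bcaab  b
    9  bbacaacbbcbac$bcaa  a
   10  bbcbac$bcaabbacaac  c
   11  bcaabbacaacbbcbac$  $
   12  bcbac$bcaabbacaacb  b
   13  c$bcaabbacaacbbcba  a
   14  caabbacaacbbcbac$b  b
   15  caacbbcbac$bcaabba  a
   16  cbac$bcaabbacaacbb  b
   17  cbbcbac$bcaabbacaa  a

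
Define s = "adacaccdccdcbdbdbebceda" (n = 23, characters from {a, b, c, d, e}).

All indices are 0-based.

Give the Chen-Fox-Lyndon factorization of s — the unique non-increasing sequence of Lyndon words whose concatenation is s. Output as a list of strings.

emit factor 1: 'ad' (i=0, period=2)
emit factor 2: 'acaccdccdcbdbdbebced' (i=2, period=20)
emit factor 3: 'a' (i=22, period=1)

["ad", "acaccdccdcbdbdbebced", "a"]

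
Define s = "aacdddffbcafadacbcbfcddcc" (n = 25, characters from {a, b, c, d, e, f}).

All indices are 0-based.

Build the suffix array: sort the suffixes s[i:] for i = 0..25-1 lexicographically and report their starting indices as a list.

[0, 14, 1, 12, 10, 8, 16, 18, 24, 9, 15, 17, 23, 20, 2, 13, 22, 21, 3, 4, 5, 11, 7, 19, 6]

sorted suffixes:
  #0 SA[0]=0  'aacdddffbcafadacbcbfcddcc'
  #1 SA[1]=14  'acbcbfcddcc'
  #2 SA[2]=1  'acdddffbcafadacbcbfcddcc'
  #3 SA[3]=12  'adacbcbfcddcc'
  #4 SA[4]=10  'afadacbcbfcddcc'
  #5 SA[5]=8  'bcafadacbcbfcddcc'
  #6 SA[6]=16  'bcbfcddcc'
  #7 SA[7]=18  'bfcddcc'
  #8 SA[8]=24  'c'
  #9 SA[9]=9  'cafadacbcbfcddcc'
  #10 SA[10]=15  'cbcbfcddcc'
  #11 SA[11]=17  'cbfcddcc'
  #12 SA[12]=23  'cc'
  #13 SA[13]=20  'cddcc'
  #14 SA[14]=2  'cdddffbcafadacbcbfcddcc'
  #15 SA[15]=13  'dacbcbfcddcc'
  #16 SA[16]=22  'dcc'
  #17 SA[17]=21  'ddcc'
  #18 SA[18]=3  'dddffbcafadacbcbfcddcc'
  #19 SA[19]=4  'ddffbcafadacbcbfcddcc'
  #20 SA[20]=5  'dffbcafadacbcbfcddcc'
  #21 SA[21]=11  'fadacbcbfcddcc'
  #22 SA[22]=7  'fbcafadacbcbfcddcc'
  #23 SA[23]=19  'fcddcc'
  #24 SA[24]=6  'ffbcafadacbcbfcddcc'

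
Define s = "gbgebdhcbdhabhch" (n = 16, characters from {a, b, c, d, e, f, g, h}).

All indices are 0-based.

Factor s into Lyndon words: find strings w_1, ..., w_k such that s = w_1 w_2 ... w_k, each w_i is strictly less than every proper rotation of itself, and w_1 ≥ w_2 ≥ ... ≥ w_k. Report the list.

emit factor 1: 'g' (i=0, period=1)
emit factor 2: 'bge' (i=1, period=3)
emit factor 3: 'bdhc' (i=4, period=4)
emit factor 4: 'bdh' (i=8, period=3)
emit factor 5: 'abhch' (i=11, period=5)

["g", "bge", "bdhc", "bdh", "abhch"]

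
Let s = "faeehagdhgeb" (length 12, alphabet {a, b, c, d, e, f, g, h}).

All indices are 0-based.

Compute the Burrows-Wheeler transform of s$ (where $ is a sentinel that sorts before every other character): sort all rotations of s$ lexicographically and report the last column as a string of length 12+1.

bfheggae$ahed

rank  rotation       last
    0  $faeehagdhgeb  b
    1  aeehagdhgeb$f  f
    2  agdhgeb$faeeh  h
    3  b$faeehagdhge  e
    4  dhgeb$faeehag  g
    5  eb$faeehagdhg  g
    6  eehagdhgeb$fa  a
    7  ehagdhgeb$fae  e
    8  faeehagdhgeb$  $
    9  gdhgeb$faeeha  a
   10  geb$faeehagdh  h
   11  hagdhgeb$faee  e
   12  hgeb$faeehagd  d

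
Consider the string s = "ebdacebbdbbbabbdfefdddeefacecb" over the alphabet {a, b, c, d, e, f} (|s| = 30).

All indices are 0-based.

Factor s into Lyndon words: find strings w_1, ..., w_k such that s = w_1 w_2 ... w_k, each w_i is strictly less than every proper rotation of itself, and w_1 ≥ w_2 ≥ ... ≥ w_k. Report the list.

["e", "bd", "acebbdbbb", "abbdfefdddeefacecb"]

emit factor 1: 'e' (i=0, period=1)
emit factor 2: 'bd' (i=1, period=2)
emit factor 3: 'acebbdbbb' (i=3, period=9)
emit factor 4: 'abbdfefdddeefacecb' (i=12, period=18)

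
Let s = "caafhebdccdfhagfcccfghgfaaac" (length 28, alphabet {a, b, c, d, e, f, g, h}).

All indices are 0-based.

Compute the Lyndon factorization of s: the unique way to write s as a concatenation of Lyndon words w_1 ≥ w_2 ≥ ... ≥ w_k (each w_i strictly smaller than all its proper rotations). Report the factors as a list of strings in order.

emit factor 1: 'c' (i=0, period=1)
emit factor 2: 'aafhebdccdfhagfcccfghgf' (i=1, period=23)
emit factor 3: 'aaac' (i=24, period=4)

["c", "aafhebdccdfhagfcccfghgf", "aaac"]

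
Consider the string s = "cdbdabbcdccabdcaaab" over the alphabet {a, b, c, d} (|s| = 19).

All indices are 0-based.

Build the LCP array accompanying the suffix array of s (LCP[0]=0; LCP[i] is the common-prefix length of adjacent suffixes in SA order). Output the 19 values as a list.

[0, 2, 1, 2, 2, 0, 1, 1, 1, 2, 0, 2, 1, 1, 2, 0, 1, 1, 2]

rank→(start, suffix):
  0 → (15, 'aaab')
  1 → (16, 'aab')
  2 → (17, 'ab')
  3 → (4, 'abbcdccabdcaaab')
  4 → (11, 'abdcaaab')
  5 → (18, 'b')
  6 → (5, 'bbcdccabdcaaab')
  7 → (6, 'bcdccabdcaaab')
  8 → (2, 'bdabbcdccabdcaaab')
  9 → (12, 'bdcaaab')
  10 → (14, 'caaab')
  11 → (10, 'cabdcaaab')
  12 → (9, 'ccabdcaaab')
  13 → (0, 'cdbdabbcdccabdcaaab')
  14 → (7, 'cdccabdcaaab')
  15 → (3, 'dabbcdccabdcaaab')
  16 → (1, 'dbdabbcdccabdcaaab')
  17 → (13, 'dcaaab')
  18 → (8, 'dccabdcaaab')

SA = [15, 16, 17, 4, 11, 18, 5, 6, 2, 12, 14, 10, 9, 0, 7, 3, 1, 13, 8]
[i] adj suffixes → lcp
  [1] 15/16 → 2 ('aa')
  [2] 16/17 → 1 ('a')
  [3] 17/4 → 2 ('ab')
  [4] 4/11 → 2 ('ab')
  [5] 11/18 → 0 ('')
  [6] 18/5 → 1 ('b')
  [7] 5/6 → 1 ('b')
  [8] 6/2 → 1 ('b')
  [9] 2/12 → 2 ('bd')
  [10] 12/14 → 0 ('')
  [11] 14/10 → 2 ('ca')
  [12] 10/9 → 1 ('c')
  [13] 9/0 → 1 ('c')
  [14] 0/7 → 2 ('cd')
  [15] 7/3 → 0 ('')
  [16] 3/1 → 1 ('d')
  [17] 1/13 → 1 ('d')
  [18] 13/8 → 2 ('dc')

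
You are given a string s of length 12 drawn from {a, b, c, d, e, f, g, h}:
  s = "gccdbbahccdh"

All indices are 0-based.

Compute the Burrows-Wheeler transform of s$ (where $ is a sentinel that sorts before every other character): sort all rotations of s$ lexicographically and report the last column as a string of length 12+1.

rank  rotation       last
    0  $gccdbbahccdh  h
    1  ahccdh$gccdbb  b
    2  bahccdh$gccdb  b
    3  bbahccdh$gccd  d
    4  ccdbbahccdh$g  g
    5  ccdh$gccdbbah  h
    6  cdbbahccdh$gc  c
    7  cdh$gccdbbahc  c
    8  dbbahccdh$gcc  c
    9  dh$gccdbbahcc  c
   10  gccdbbahccdh$  $
   11  h$gccdbbahccd  d
   12  hccdh$gccdbba  a

hbbdghcccc$da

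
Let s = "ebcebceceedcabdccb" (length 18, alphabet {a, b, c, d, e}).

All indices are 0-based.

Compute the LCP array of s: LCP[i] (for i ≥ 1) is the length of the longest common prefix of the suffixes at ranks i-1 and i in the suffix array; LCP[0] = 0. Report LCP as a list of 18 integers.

[0, 0, 1, 3, 1, 0, 1, 1, 1, 2, 2, 0, 2, 0, 4, 1, 1, 1]

sorted suffixes:
  #0 SA[0]=12  'abdccb'
  #1 SA[1]=17  'b'
  #2 SA[2]=1  'bcebceceedcabdccb'
  #3 SA[3]=4  'bceceedcabdccb'
  #4 SA[4]=13  'bdccb'
  #5 SA[5]=11  'cabdccb'
  #6 SA[6]=16  'cb'
  #7 SA[7]=15  'ccb'
  #8 SA[8]=2  'cebceceedcabdccb'
  #9 SA[9]=5  'ceceedcabdccb'
  #10 SA[10]=7  'ceedcabdccb'
  #11 SA[11]=10  'dcabdccb'
  #12 SA[12]=14  'dccb'
  #13 SA[13]=0  'ebcebceceedcabdccb'
  #14 SA[14]=3  'ebceceedcabdccb'
  #15 SA[15]=6  'eceedcabdccb'
  #16 SA[16]=9  'edcabdccb'
  #17 SA[17]=8  'eedcabdccb'

SA = [12, 17, 1, 4, 13, 11, 16, 15, 2, 5, 7, 10, 14, 0, 3, 6, 9, 8]
[i] adj suffixes → lcp
  [1] 12/17 → 0 ('')
  [2] 17/1 → 1 ('b')
  [3] 1/4 → 3 ('bce')
  [4] 4/13 → 1 ('b')
  [5] 13/11 → 0 ('')
  [6] 11/16 → 1 ('c')
  [7] 16/15 → 1 ('c')
  [8] 15/2 → 1 ('c')
  [9] 2/5 → 2 ('ce')
  [10] 5/7 → 2 ('ce')
  [11] 7/10 → 0 ('')
  [12] 10/14 → 2 ('dc')
  [13] 14/0 → 0 ('')
  [14] 0/3 → 4 ('ebce')
  [15] 3/6 → 1 ('e')
  [16] 6/9 → 1 ('e')
  [17] 9/8 → 1 ('e')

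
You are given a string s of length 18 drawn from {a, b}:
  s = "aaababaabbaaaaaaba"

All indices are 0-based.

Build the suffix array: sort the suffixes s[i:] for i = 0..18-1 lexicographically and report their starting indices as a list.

[17, 10, 11, 12, 13, 0, 14, 1, 6, 15, 4, 2, 7, 16, 9, 5, 3, 8]

sorted suffixes:
  #0 SA[0]=17  'a'
  #1 SA[1]=10  'aaaaaaba'
  #2 SA[2]=11  'aaaaaba'
  #3 SA[3]=12  'aaaaba'
  #4 SA[4]=13  'aaaba'
  #5 SA[5]=0  'aaababaabbaaaaaaba'
  #6 SA[6]=14  'aaba'
  #7 SA[7]=1  'aababaabbaaaaaaba'
  #8 SA[8]=6  'aabbaaaaaaba'
  #9 SA[9]=15  'aba'
  #10 SA[10]=4  'abaabbaaaaaaba'
  #11 SA[11]=2  'ababaabbaaaaaaba'
  #12 SA[12]=7  'abbaaaaaaba'
  #13 SA[13]=16  'ba'
  #14 SA[14]=9  'baaaaaaba'
  #15 SA[15]=5  'baabbaaaaaaba'
  #16 SA[16]=3  'babaabbaaaaaaba'
  #17 SA[17]=8  'bbaaaaaaba'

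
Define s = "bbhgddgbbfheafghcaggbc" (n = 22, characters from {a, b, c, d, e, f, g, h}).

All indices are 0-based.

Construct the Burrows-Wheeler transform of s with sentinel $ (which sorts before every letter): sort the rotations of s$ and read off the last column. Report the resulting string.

rank  rotation                 last
    0  $bbhgddgbbfheafghcaggbc  c
    1  afghcaggbc$bbhgddgbbfhe  e
    2  aggbc$bbhgddgbbfheafghc  c
    3  bbfheafghcaggbc$bbhgddg  g
    4  bbhgddgbbfheafghcaggbc$  $
    5  bc$bbhgddgbbfheafghcagg  g
    6  bfheafghcaggbc$bbhgddgb  b
    7  bhgddgbbfheafghcaggbc$b  b
    8  c$bbhgddgbbfheafghcaggb  b
    9  caggbc$bbhgddgbbfheafgh  h
   10  ddgbbfheafghcaggbc$bbhg  g
   11  dgbbfheafghcaggbc$bbhgd  d
   12  eafghcaggbc$bbhgddgbbfh  h
   13  fghcaggbc$bbhgddgbbfhea  a
   14  fheafghcaggbc$bbhgddgbb  b
   15  gbbfheafghcaggbc$bbhgdd  d
   16  gbc$bbhgddgbbfheafghcag  g
   17  gddgbbfheafghcaggbc$bbh  h
   18  ggbc$bbhgddgbbfheafghca  a
   19  ghcaggbc$bbhgddgbbfheaf  f
   20  hcaggbc$bbhgddgbbfheafg  g
   21  heafghcaggbc$bbhgddgbbf  f
   22  hgddgbbfheafghcaggbc$bb  b

cecg$gbbbhgdhabdghafgfb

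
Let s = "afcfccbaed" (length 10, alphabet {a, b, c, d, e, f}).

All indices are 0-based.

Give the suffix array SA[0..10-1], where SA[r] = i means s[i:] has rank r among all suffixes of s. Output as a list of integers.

[7, 0, 6, 5, 4, 2, 9, 8, 3, 1]

rank | idx | suffix
   0 |   7 | aed
   1 |   0 | afcfccbaed
   2 |   6 | baed
   3 |   5 | cbaed
   4 |   4 | ccbaed
   5 |   2 | cfccbaed
   6 |   9 | d
   7 |   8 | ed
   8 |   3 | fccbaed
   9 |   1 | fcfccbaed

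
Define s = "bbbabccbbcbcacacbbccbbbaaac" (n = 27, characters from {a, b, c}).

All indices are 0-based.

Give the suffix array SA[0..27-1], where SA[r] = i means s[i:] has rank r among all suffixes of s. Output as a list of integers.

[23, 24, 3, 25, 12, 14, 22, 2, 21, 1, 20, 0, 7, 16, 10, 8, 17, 4, 26, 11, 13, 19, 6, 15, 9, 18, 5]

rank→(start, suffix):
  0 → (23, 'aaac')
  1 → (24, 'aac')
  2 → (3, 'abccbbcbcacacbbccbbbaaac')
  3 → (25, 'ac')
  4 → (12, 'acacbbccbbbaaac')
  5 → (14, 'acbbccbbbaaac')
  6 → (22, 'baaac')
  7 → (2, 'babccbbcbcacacbbccbbbaaac')
  8 → (21, 'bbaaac')
  9 → (1, 'bbabccbbcbcacacbbccbbbaaac')
  10 → (20, 'bbbaaac')
  11 → (0, 'bbbabccbbcbcacacbbccbbbaaac')
  12 → (7, 'bbcbcacacbbccbbbaaac')
  13 → (16, 'bbccbbbaaac')
  14 → (10, 'bcacacbbccbbbaaac')
  15 → (8, 'bcbcacacbbccbbbaaac')
  16 → (17, 'bccbbbaaac')
  17 → (4, 'bccbbcbcacacbbccbbbaaac')
  18 → (26, 'c')
  19 → (11, 'cacacbbccbbbaaac')
  20 → (13, 'cacbbccbbbaaac')
  21 → (19, 'cbbbaaac')
  22 → (6, 'cbbcbcacacbbccbbbaaac')
  23 → (15, 'cbbccbbbaaac')
  24 → (9, 'cbcacacbbccbbbaaac')
  25 → (18, 'ccbbbaaac')
  26 → (5, 'ccbbcbcacacbbccbbbaaac')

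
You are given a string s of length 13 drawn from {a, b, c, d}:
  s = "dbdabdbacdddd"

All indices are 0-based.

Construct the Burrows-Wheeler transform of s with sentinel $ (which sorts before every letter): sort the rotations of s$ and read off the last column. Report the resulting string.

ddbddaadbb$ddc

rank  rotation        last
    0  $dbdabdbacdddd  d
    1  abdbacdddd$dbd  d
    2  acdddd$dbdabdb  b
    3  bacdddd$dbdabd  d
    4  bdabdbacdddd$d  d
    5  bdbacdddd$dbda  a
    6  cdddd$dbdabdba  a
    7  d$dbdabdbacddd  d
    8  dabdbacdddd$db  b
    9  dbacdddd$dbdab  b
   10  dbdabdbacdddd$  $
   11  dd$dbdabdbacdd  d
   12  ddd$dbdabdbacd  d
   13  dddd$dbdabdbac  c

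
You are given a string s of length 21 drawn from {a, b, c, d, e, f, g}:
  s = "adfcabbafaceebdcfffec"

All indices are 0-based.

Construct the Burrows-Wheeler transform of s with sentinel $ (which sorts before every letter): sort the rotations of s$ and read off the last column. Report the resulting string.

rank  rotation                last
    0  $adfcabbafaceebdcfffec  c
    1  abbafaceebdcfffec$adfc  c
    2  aceebdcfffec$adfcabbaf  f
    3  adfcabbafaceebdcfffec$  $
    4  afaceebdcfffec$adfcabb  b
    5  bafaceebdcfffec$adfcab  b
    6  bbafaceebdcfffec$adfca  a
    7  bdcfffec$adfcabbafacee  e
    8  c$adfcabbafaceebdcfffe  e
    9  cabbafaceebdcfffec$adf  f
   10  ceebdcfffec$adfcabbafa  a
   11  cfffec$adfcabbafaceebd  d
   12  dcfffec$adfcabbafaceeb  b
   13  dfcabbafaceebdcfffec$a  a
   14  ebdcfffec$adfcabbaface  e
   15  ec$adfcabbafaceebdcfff  f
   16  eebdcfffec$adfcabbafac  c
   17  faceebdcfffec$adfcabba  a
   18  fcabbafaceebdcfffec$ad  d
   19  fec$adfcabbafaceebdcff  f
   20  ffec$adfcabbafaceebdcf  f
   21  fffec$adfcabbafaceebdc  c

ccf$bbaeefadbaefcadffc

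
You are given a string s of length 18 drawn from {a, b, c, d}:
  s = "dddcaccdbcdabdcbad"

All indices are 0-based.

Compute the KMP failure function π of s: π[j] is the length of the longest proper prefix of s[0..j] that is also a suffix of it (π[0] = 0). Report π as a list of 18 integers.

π[0] = 0
j=1 s[j]='d': π[1]=1 (border 'd')
j=2 s[j]='d': π[2]=2 (border 'dd')
j=3 s[j]='c': k: 2→1→0; π[3]=0 (border '')
j=4 s[j]='a': π[4]=0 (border '')
j=5 s[j]='c': π[5]=0 (border '')
j=6 s[j]='c': π[6]=0 (border '')
j=7 s[j]='d': π[7]=1 (border 'd')
j=8 s[j]='b': k: 1→0; π[8]=0 (border '')
j=9 s[j]='c': π[9]=0 (border '')
j=10 s[j]='d': π[10]=1 (border 'd')
j=11 s[j]='a': k: 1→0; π[11]=0 (border '')
j=12 s[j]='b': π[12]=0 (border '')
j=13 s[j]='d': π[13]=1 (border 'd')
j=14 s[j]='c': k: 1→0; π[14]=0 (border '')
j=15 s[j]='b': π[15]=0 (border '')
j=16 s[j]='a': π[16]=0 (border '')
j=17 s[j]='d': π[17]=1 (border 'd')

[0, 1, 2, 0, 0, 0, 0, 1, 0, 0, 1, 0, 0, 1, 0, 0, 0, 1]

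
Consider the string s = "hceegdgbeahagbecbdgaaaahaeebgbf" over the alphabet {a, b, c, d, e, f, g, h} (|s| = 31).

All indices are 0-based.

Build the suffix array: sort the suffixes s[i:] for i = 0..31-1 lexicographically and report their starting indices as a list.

[19, 20, 21, 24, 11, 22, 9, 16, 7, 13, 29, 27, 15, 1, 17, 5, 8, 26, 14, 25, 2, 3, 30, 18, 6, 12, 28, 4, 23, 10, 0]

rank | idx | suffix
   0 |  19 | aaaahaeebgbf
   1 |  20 | aaahaeebgbf
   2 |  21 | aahaeebgbf
   3 |  24 | aeebgbf
   4 |  11 | agbecbdgaaaahaeebgbf
   5 |  22 | ahaeebgbf
   6 |   9 | ahagbecbdgaaaahaeebgbf
   7 |  16 | bdgaaaahaeebgbf
   8 |   7 | beahagbecbdgaaaahaeebgbf
   9 |  13 | becbdgaaaahaeebgbf
  10 |  29 | bf
  11 |  27 | bgbf
  12 |  15 | cbdgaaaahaeebgbf
  13 |   1 | ceegdgbeahagbecbdgaaaahaeebgbf
  14 |  17 | dgaaaahaeebgbf
  15 |   5 | dgbeahagbecbdgaaaahaeebgbf
  16 |   8 | eahagbecbdgaaaahaeebgbf
  17 |  26 | ebgbf
  18 |  14 | ecbdgaaaahaeebgbf
  19 |  25 | eebgbf
  20 |   2 | eegdgbeahagbecbdgaaaahaeebgbf
  21 |   3 | egdgbeahagbecbdgaaaahaeebgbf
  22 |  30 | f
  23 |  18 | gaaaahaeebgbf
  24 |   6 | gbeahagbecbdgaaaahaeebgbf
  25 |  12 | gbecbdgaaaahaeebgbf
  26 |  28 | gbf
  27 |   4 | gdgbeahagbecbdgaaaahaeebgbf
  28 |  23 | haeebgbf
  29 |  10 | hagbecbdgaaaahaeebgbf
  30 |   0 | hceegdgbeahagbecbdgaaaahaeebgbf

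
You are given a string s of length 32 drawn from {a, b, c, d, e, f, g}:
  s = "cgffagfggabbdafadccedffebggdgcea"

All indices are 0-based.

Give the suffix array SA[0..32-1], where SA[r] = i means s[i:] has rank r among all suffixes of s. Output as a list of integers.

rank→(start, suffix):
  0 → (31, 'a')
  1 → (9, 'abbdafadccedffebggdgcea')
  2 → (15, 'adccedffebggdgcea')
  3 → (13, 'afadccedffebggdgcea')
  4 → (4, 'agfggabbdafadccedffebggdgcea')
  5 → (10, 'bbdafadccedffebggdgcea')
  6 → (11, 'bdafadccedffebggdgcea')
  7 → (24, 'bggdgcea')
  8 → (17, 'ccedffebggdgcea')
  9 → (29, 'cea')
  10 → (18, 'cedffebggdgcea')
  11 → (0, 'cgffagfggabbdafadccedffebggdgcea')
  12 → (12, 'dafadccedffebggdgcea')
  13 → (16, 'dccedffebggdgcea')
  14 → (20, 'dffebggdgcea')
  15 → (27, 'dgcea')
  16 → (30, 'ea')
  17 → (23, 'ebggdgcea')
  18 → (19, 'edffebggdgcea')
  19 → (14, 'fadccedffebggdgcea')
  20 → (3, 'fagfggabbdafadccedffebggdgcea')
  21 → (22, 'febggdgcea')
  22 → (2, 'ffagfggabbdafadccedffebggdgcea')
  23 → (21, 'ffebggdgcea')
  24 → (6, 'fggabbdafadccedffebggdgcea')
  25 → (8, 'gabbdafadccedffebggdgcea')
  26 → (28, 'gcea')
  27 → (26, 'gdgcea')
  28 → (1, 'gffagfggabbdafadccedffebggdgcea')
  29 → (5, 'gfggabbdafadccedffebggdgcea')
  30 → (7, 'ggabbdafadccedffebggdgcea')
  31 → (25, 'ggdgcea')

[31, 9, 15, 13, 4, 10, 11, 24, 17, 29, 18, 0, 12, 16, 20, 27, 30, 23, 19, 14, 3, 22, 2, 21, 6, 8, 28, 26, 1, 5, 7, 25]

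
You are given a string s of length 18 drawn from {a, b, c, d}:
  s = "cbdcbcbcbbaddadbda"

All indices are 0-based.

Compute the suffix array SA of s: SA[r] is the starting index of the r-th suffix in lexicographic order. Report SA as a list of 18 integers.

rank | idx | suffix
   0 |  17 | a
   1 |  13 | adbda
   2 |  10 | addadbda
   3 |   9 | baddadbda
   4 |   8 | bbaddadbda
   5 |   6 | bcbbaddadbda
   6 |   4 | bcbcbbaddadbda
   7 |  15 | bda
   8 |   1 | bdcbcbcbbaddadbda
   9 |   7 | cbbaddadbda
  10 |   5 | cbcbbaddadbda
  11 |   3 | cbcbcbbaddadbda
  12 |   0 | cbdcbcbcbbaddadbda
  13 |  16 | da
  14 |  12 | dadbda
  15 |  14 | dbda
  16 |   2 | dcbcbcbbaddadbda
  17 |  11 | ddadbda

[17, 13, 10, 9, 8, 6, 4, 15, 1, 7, 5, 3, 0, 16, 12, 14, 2, 11]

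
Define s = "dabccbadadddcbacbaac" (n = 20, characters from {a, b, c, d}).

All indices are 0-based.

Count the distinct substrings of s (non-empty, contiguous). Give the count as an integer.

184

rank→(start, suffix):
  0 → (17, 'aac')
  1 → (1, 'abccbadadddcbacbaac')
  2 → (18, 'ac')
  3 → (14, 'acbaac')
  4 → (6, 'adadddcbacbaac')
  5 → (8, 'adddcbacbaac')
  6 → (16, 'baac')
  7 → (13, 'bacbaac')
  8 → (5, 'badadddcbacbaac')
  9 → (2, 'bccbadadddcbacbaac')
  10 → (19, 'c')
  11 → (15, 'cbaac')
  12 → (12, 'cbacbaac')
  13 → (4, 'cbadadddcbacbaac')
  14 → (3, 'ccbadadddcbacbaac')
  15 → (0, 'dabccbadadddcbacbaac')
  16 → (7, 'dadddcbacbaac')
  17 → (11, 'dcbacbaac')
  18 → (10, 'ddcbacbaac')
  19 → (9, 'dddcbacbaac')

SA = [17, 1, 18, 14, 6, 8, 16, 13, 5, 2, 19, 15, 12, 4, 3, 0, 7, 11, 10, 9]
rank  pair      lcp
   1  s[17:],s[1:]  1  'a'
   2  s[1:],s[18:]  1  'a'
   3  s[18:],s[14:]  2  'ac'
   4  s[14:],s[6:]  1  'a'
   5  s[6:],s[8:]  2  'ad'
   6  s[8:],s[16:]  0  ''
   7  s[16:],s[13:]  2  'ba'
   8  s[13:],s[5:]  2  'ba'
   9  s[5:],s[2:]  1  'b'
  10  s[2:],s[19:]  0  ''
  11  s[19:],s[15:]  1  'c'
  12  s[15:],s[12:]  3  'cba'
  13  s[12:],s[4:]  3  'cba'
  14  s[4:],s[3:]  1  'c'
  15  s[3:],s[0:]  0  ''
  16  s[0:],s[7:]  2  'da'
  17  s[7:],s[11:]  1  'd'
  18  s[11:],s[10:]  1  'd'
  19  s[10:],s[9:]  2  'dd'

n(n+1)/2 = 20·21/2 = 210
Σ LCP = 0 + 1 + 1 + 2 + 1 + 2 + 0 + 2 + 2 + 1 + 0 + 1 + 3 + 3 + 1 + 0 + 2 + 1 + 1 + 2 = 26
distinct = 210 − 26 = 184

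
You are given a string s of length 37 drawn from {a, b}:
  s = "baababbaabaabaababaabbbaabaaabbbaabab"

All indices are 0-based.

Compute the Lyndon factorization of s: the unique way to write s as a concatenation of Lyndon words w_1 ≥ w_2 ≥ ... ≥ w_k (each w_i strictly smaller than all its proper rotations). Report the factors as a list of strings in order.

emit factor 1: 'b' (i=0, period=1)
emit factor 2: 'aababb' (i=1, period=6)
emit factor 3: 'aabaabaababaabbb' (i=7, period=16)
emit factor 4: 'aab' (i=23, period=3)
emit factor 5: 'aaabbbaabab' (i=26, period=11)

["b", "aababb", "aabaabaababaabbb", "aab", "aaabbbaabab"]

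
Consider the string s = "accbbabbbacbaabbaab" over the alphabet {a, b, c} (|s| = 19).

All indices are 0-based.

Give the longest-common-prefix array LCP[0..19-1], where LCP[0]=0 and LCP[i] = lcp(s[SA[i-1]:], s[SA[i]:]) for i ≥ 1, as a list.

sorted suffixes:
  #0 SA[0]=16  'aab'
  #1 SA[1]=12  'aabbaab'
  #2 SA[2]=17  'ab'
  #3 SA[3]=13  'abbaab'
  #4 SA[4]=5  'abbbacbaabbaab'
  #5 SA[5]=9  'acbaabbaab'
  #6 SA[6]=0  'accbbabbbacbaabbaab'
  #7 SA[7]=18  'b'
  #8 SA[8]=15  'baab'
  #9 SA[9]=11  'baabbaab'
  #10 SA[10]=4  'babbbacbaabbaab'
  #11 SA[11]=8  'bacbaabbaab'
  #12 SA[12]=14  'bbaab'
  #13 SA[13]=3  'bbabbbacbaabbaab'
  #14 SA[14]=7  'bbacbaabbaab'
  #15 SA[15]=6  'bbbacbaabbaab'
  #16 SA[16]=10  'cbaabbaab'
  #17 SA[17]=2  'cbbabbbacbaabbaab'
  #18 SA[18]=1  'ccbbabbbacbaabbaab'

SA = [16, 12, 17, 13, 5, 9, 0, 18, 15, 11, 4, 8, 14, 3, 7, 6, 10, 2, 1]
[i] adj suffixes → lcp
  [1] 16/12 → 3 ('aab')
  [2] 12/17 → 1 ('a')
  [3] 17/13 → 2 ('ab')
  [4] 13/5 → 3 ('abb')
  [5] 5/9 → 1 ('a')
  [6] 9/0 → 2 ('ac')
  [7] 0/18 → 0 ('')
  [8] 18/15 → 1 ('b')
  [9] 15/11 → 4 ('baab')
  [10] 11/4 → 2 ('ba')
  [11] 4/8 → 2 ('ba')
  [12] 8/14 → 1 ('b')
  [13] 14/3 → 3 ('bba')
  [14] 3/7 → 3 ('bba')
  [15] 7/6 → 2 ('bb')
  [16] 6/10 → 0 ('')
  [17] 10/2 → 2 ('cb')
  [18] 2/1 → 1 ('c')

[0, 3, 1, 2, 3, 1, 2, 0, 1, 4, 2, 2, 1, 3, 3, 2, 0, 2, 1]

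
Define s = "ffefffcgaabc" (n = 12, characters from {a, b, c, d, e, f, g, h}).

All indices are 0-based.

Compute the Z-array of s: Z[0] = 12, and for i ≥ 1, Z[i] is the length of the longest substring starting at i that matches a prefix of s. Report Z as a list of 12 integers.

Z[0]=12
i=1: outside box; Z[1]=1 grow→box=[1,2)
i=2: outside box; Z[2]=0
i=3: outside box; Z[3]=2 grow→box=[3,5)
i=4: min(r-i=1, Z[1]=1)=1; Z[4]=2 grow→box=[4,6)
i=5: min(r-i=1, Z[1]=1)=1; Z[5]=1
i=6: outside box; Z[6]=0
i=7: outside box; Z[7]=0
i=8: outside box; Z[8]=0
i=9: outside box; Z[9]=0
i=10: outside box; Z[10]=0
i=11: outside box; Z[11]=0

[12, 1, 0, 2, 2, 1, 0, 0, 0, 0, 0, 0]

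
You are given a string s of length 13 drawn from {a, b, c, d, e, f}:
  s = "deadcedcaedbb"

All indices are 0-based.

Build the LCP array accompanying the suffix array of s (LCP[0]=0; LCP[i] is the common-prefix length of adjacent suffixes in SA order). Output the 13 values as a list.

[0, 1, 0, 1, 0, 1, 0, 1, 2, 1, 0, 1, 2]

sorted suffixes:
  #0 SA[0]=2  'adcedcaedbb'
  #1 SA[1]=8  'aedbb'
  #2 SA[2]=12  'b'
  #3 SA[3]=11  'bb'
  #4 SA[4]=7  'caedbb'
  #5 SA[5]=4  'cedcaedbb'
  #6 SA[6]=10  'dbb'
  #7 SA[7]=6  'dcaedbb'
  #8 SA[8]=3  'dcedcaedbb'
  #9 SA[9]=0  'deadcedcaedbb'
  #10 SA[10]=1  'eadcedcaedbb'
  #11 SA[11]=9  'edbb'
  #12 SA[12]=5  'edcaedbb'

SA = [2, 8, 12, 11, 7, 4, 10, 6, 3, 0, 1, 9, 5]
i: (SA[i-1],SA[i]) lcp shared
  1: (2,8) 1 'a'
  2: (8,12) 0 ''
  3: (12,11) 1 'b'
  4: (11,7) 0 ''
  5: (7,4) 1 'c'
  6: (4,10) 0 ''
  7: (10,6) 1 'd'
  8: (6,3) 2 'dc'
  9: (3,0) 1 'd'
  10: (0,1) 0 ''
  11: (1,9) 1 'e'
  12: (9,5) 2 'ed'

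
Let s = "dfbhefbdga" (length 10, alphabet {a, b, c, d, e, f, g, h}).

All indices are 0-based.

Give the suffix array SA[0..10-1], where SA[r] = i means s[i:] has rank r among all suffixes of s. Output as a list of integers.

rank→(start, suffix):
  0 → (9, 'a')
  1 → (6, 'bdga')
  2 → (2, 'bhefbdga')
  3 → (0, 'dfbhefbdga')
  4 → (7, 'dga')
  5 → (4, 'efbdga')
  6 → (5, 'fbdga')
  7 → (1, 'fbhefbdga')
  8 → (8, 'ga')
  9 → (3, 'hefbdga')

[9, 6, 2, 0, 7, 4, 5, 1, 8, 3]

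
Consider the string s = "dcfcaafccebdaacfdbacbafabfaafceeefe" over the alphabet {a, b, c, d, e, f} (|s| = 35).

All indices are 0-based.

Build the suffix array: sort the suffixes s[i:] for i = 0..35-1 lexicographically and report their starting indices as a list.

rank | idx | suffix
   0 |  12 | aacfdbacbafabfaafceeefe
   1 |   4 | aafccebdaacfdbacbafabfaafceeefe
   2 |  26 | aafceeefe
   3 |  23 | abfaafceeefe
   4 |  18 | acbafabfaafceeefe
   5 |  13 | acfdbacbafabfaafceeefe
   6 |  21 | afabfaafceeefe
   7 |   5 | afccebdaacfdbacbafabfaafceeefe
   8 |  27 | afceeefe
   9 |  17 | bacbafabfaafceeefe
  10 |  20 | bafabfaafceeefe
  11 |  10 | bdaacfdbacbafabfaafceeefe
  12 |  24 | bfaafceeefe
  13 |   3 | caafccebdaacfdbacbafabfaafceeefe
  14 |  19 | cbafabfaafceeefe
  15 |   7 | ccebdaacfdbacbafabfaafceeefe
  16 |   8 | cebdaacfdbacbafabfaafceeefe
  17 |  29 | ceeefe
  18 |   1 | cfcaafccebdaacfdbacbafabfaafceeefe
  19 |  14 | cfdbacbafabfaafceeefe
  20 |  11 | daacfdbacbafabfaafceeefe
  21 |  16 | dbacbafabfaafceeefe
  22 |   0 | dcfcaafccebdaacfdbacbafabfaafceeefe
  23 |  34 | e
  24 |   9 | ebdaacfdbacbafabfaafceeefe
  25 |  30 | eeefe
  26 |  31 | eefe
  27 |  32 | efe
  28 |  25 | faafceeefe
  29 |  22 | fabfaafceeefe
  30 |   2 | fcaafccebdaacfdbacbafabfaafceeefe
  31 |   6 | fccebdaacfdbacbafabfaafceeefe
  32 |  28 | fceeefe
  33 |  15 | fdbacbafabfaafceeefe
  34 |  33 | fe

[12, 4, 26, 23, 18, 13, 21, 5, 27, 17, 20, 10, 24, 3, 19, 7, 8, 29, 1, 14, 11, 16, 0, 34, 9, 30, 31, 32, 25, 22, 2, 6, 28, 15, 33]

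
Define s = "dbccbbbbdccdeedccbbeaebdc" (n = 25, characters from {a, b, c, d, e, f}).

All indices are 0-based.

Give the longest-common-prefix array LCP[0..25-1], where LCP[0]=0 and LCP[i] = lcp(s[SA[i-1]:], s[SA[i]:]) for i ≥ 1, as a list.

rank→(start, suffix):
  0 → (20, 'aebdc')
  1 → (4, 'bbbbdccdeedccbbeaebdc')
  2 → (5, 'bbbdccdeedccbbeaebdc')
  3 → (6, 'bbdccdeedccbbeaebdc')
  4 → (17, 'bbeaebdc')
  5 → (1, 'bccbbbbdccdeedccbbeaebdc')
  6 → (22, 'bdc')
  7 → (7, 'bdccdeedccbbeaebdc')
  8 → (18, 'beaebdc')
  9 → (24, 'c')
  10 → (3, 'cbbbbdccdeedccbbeaebdc')
  11 → (16, 'cbbeaebdc')
  12 → (2, 'ccbbbbdccdeedccbbeaebdc')
  13 → (15, 'ccbbeaebdc')
  14 → (9, 'ccdeedccbbeaebdc')
  15 → (10, 'cdeedccbbeaebdc')
  16 → (0, 'dbccbbbbdccdeedccbbeaebdc')
  17 → (23, 'dc')
  18 → (14, 'dccbbeaebdc')
  19 → (8, 'dccdeedccbbeaebdc')
  20 → (11, 'deedccbbeaebdc')
  21 → (19, 'eaebdc')
  22 → (21, 'ebdc')
  23 → (13, 'edccbbeaebdc')
  24 → (12, 'eedccbbeaebdc')

SA = [20, 4, 5, 6, 17, 1, 22, 7, 18, 24, 3, 16, 2, 15, 9, 10, 0, 23, 14, 8, 11, 19, 21, 13, 12]
i: (SA[i-1],SA[i]) lcp shared
  1: (20,4) 0 ''
  2: (4,5) 3 'bbb'
  3: (5,6) 2 'bb'
  4: (6,17) 2 'bb'
  5: (17,1) 1 'b'
  6: (1,22) 1 'b'
  7: (22,7) 3 'bdc'
  8: (7,18) 1 'b'
  9: (18,24) 0 ''
  10: (24,3) 1 'c'
  11: (3,16) 3 'cbb'
  12: (16,2) 1 'c'
  13: (2,15) 4 'ccbb'
  14: (15,9) 2 'cc'
  15: (9,10) 1 'c'
  16: (10,0) 0 ''
  17: (0,23) 1 'd'
  18: (23,14) 2 'dc'
  19: (14,8) 3 'dcc'
  20: (8,11) 1 'd'
  21: (11,19) 0 ''
  22: (19,21) 1 'e'
  23: (21,13) 1 'e'
  24: (13,12) 1 'e'

[0, 0, 3, 2, 2, 1, 1, 3, 1, 0, 1, 3, 1, 4, 2, 1, 0, 1, 2, 3, 1, 0, 1, 1, 1]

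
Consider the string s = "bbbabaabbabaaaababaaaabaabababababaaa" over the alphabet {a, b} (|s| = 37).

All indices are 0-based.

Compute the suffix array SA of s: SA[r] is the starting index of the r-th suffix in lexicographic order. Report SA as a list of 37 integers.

[36, 35, 34, 18, 11, 19, 12, 20, 13, 23, 5, 32, 16, 9, 21, 3, 30, 14, 28, 26, 24, 6, 33, 17, 10, 22, 4, 31, 15, 8, 2, 29, 27, 25, 7, 1, 0]

rank→(start, suffix):
  0 → (36, 'a')
  1 → (35, 'aa')
  2 → (34, 'aaa')
  3 → (18, 'aaaabaabababababaaa')
  4 → (11, 'aaaababaaaabaabababababaaa')
  5 → (19, 'aaabaabababababaaa')
  6 → (12, 'aaababaaaabaabababababaaa')
  7 → (20, 'aabaabababababaaa')
  8 → (13, 'aababaaaabaabababababaaa')
  9 → (23, 'aabababababaaa')
  10 → (5, 'aabbabaaaababaaaabaabababababaaa')
  11 → (32, 'abaaa')
  12 → (16, 'abaaaabaabababababaaa')
  13 → (9, 'abaaaababaaaabaabababababaaa')
  14 → (21, 'abaabababababaaa')
  15 → (3, 'abaabbabaaaababaaaabaabababababaaa')
  16 → (30, 'ababaaa')
  17 → (14, 'ababaaaabaabababababaaa')
  18 → (28, 'abababaaa')
  19 → (26, 'ababababaaa')
  20 → (24, 'abababababaaa')
  21 → (6, 'abbabaaaababaaaabaabababababaaa')
  22 → (33, 'baaa')
  23 → (17, 'baaaabaabababababaaa')
  24 → (10, 'baaaababaaaabaabababababaaa')
  25 → (22, 'baabababababaaa')
  26 → (4, 'baabbabaaaababaaaabaabababababaaa')
  27 → (31, 'babaaa')
  28 → (15, 'babaaaabaabababababaaa')
  29 → (8, 'babaaaababaaaabaabababababaaa')
  30 → (2, 'babaabbabaaaababaaaabaabababababaaa')
  31 → (29, 'bababaaa')
  32 → (27, 'babababaaa')
  33 → (25, 'bababababaaa')
  34 → (7, 'bbabaaaababaaaabaabababababaaa')
  35 → (1, 'bbabaabbabaaaababaaaabaabababababaaa')
  36 → (0, 'bbbabaabbabaaaababaaaabaabababababaaa')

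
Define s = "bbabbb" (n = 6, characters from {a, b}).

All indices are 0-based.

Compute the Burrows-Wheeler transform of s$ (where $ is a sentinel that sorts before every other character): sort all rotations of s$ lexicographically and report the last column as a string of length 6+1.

bbbbb$a

rank  rotation last
    0  $bbabbb  b
    1  abbb$bb  b
    2  b$bbabb  b
    3  babbb$b  b
    4  bb$bbab  b
    5  bbabbb$  $
    6  bbb$bba  a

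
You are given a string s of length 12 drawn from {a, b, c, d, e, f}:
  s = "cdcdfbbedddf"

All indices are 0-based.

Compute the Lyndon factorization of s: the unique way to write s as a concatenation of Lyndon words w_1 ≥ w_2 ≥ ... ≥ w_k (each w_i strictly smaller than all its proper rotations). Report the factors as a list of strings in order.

emit factor 1: 'cdcdf' (i=0, period=5)
emit factor 2: 'bbedddf' (i=5, period=7)

["cdcdf", "bbedddf"]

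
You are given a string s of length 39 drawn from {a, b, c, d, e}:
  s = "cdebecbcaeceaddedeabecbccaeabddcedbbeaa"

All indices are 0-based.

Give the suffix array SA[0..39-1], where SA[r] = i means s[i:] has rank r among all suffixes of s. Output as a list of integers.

[38, 37, 27, 18, 12, 25, 8, 34, 6, 22, 28, 35, 3, 19, 24, 7, 5, 21, 23, 0, 10, 31, 33, 30, 29, 13, 16, 1, 14, 36, 26, 17, 11, 2, 4, 20, 9, 32, 15]

sorted suffixes:
  #0 SA[0]=38  'a'
  #1 SA[1]=37  'aa'
  #2 SA[2]=27  'abddcedbbeaa'
  #3 SA[3]=18  'abecbccaeabddcedbbeaa'
  #4 SA[4]=12  'addedeabecbccaeabddcedbbeaa'
  #5 SA[5]=25  'aeabddcedbbeaa'
  #6 SA[6]=8  'aeceaddedeabecbccaeabddcedbbeaa'
  #7 SA[7]=34  'bbeaa'
  #8 SA[8]=6  'bcaeceaddedeabecbccaeabddcedbbeaa'
  #9 SA[9]=22  'bccaeabddcedbbeaa'
  #10 SA[10]=28  'bddcedbbeaa'
  #11 SA[11]=35  'beaa'
  #12 SA[12]=3  'becbcaeceaddedeabecbccaeabddcedbbeaa'
  #13 SA[13]=19  'becbccaeabddcedbbeaa'
  #14 SA[14]=24  'caeabddcedbbeaa'
  #15 SA[15]=7  'caeceaddedeabecbccaeabddcedbbeaa'
  #16 SA[16]=5  'cbcaeceaddedeabecbccaeabddcedbbeaa'
  #17 SA[17]=21  'cbccaeabddcedbbeaa'
  #18 SA[18]=23  'ccaeabddcedbbeaa'
  #19 SA[19]=0  'cdebecbcaeceaddedeabecbccaeabddcedbbeaa'
  #20 SA[20]=10  'ceaddedeabecbccaeabddcedbbeaa'
  #21 SA[21]=31  'cedbbeaa'
  #22 SA[22]=33  'dbbeaa'
  #23 SA[23]=30  'dcedbbeaa'
  #24 SA[24]=29  'ddcedbbeaa'
  #25 SA[25]=13  'ddedeabecbccaeabddcedbbeaa'
  #26 SA[26]=16  'deabecbccaeabddcedbbeaa'
  #27 SA[27]=1  'debecbcaeceaddedeabecbccaeabddcedbbeaa'
  #28 SA[28]=14  'dedeabecbccaeabddcedbbeaa'
  #29 SA[29]=36  'eaa'
  #30 SA[30]=26  'eabddcedbbeaa'
  #31 SA[31]=17  'eabecbccaeabddcedbbeaa'
  #32 SA[32]=11  'eaddedeabecbccaeabddcedbbeaa'
  #33 SA[33]=2  'ebecbcaeceaddedeabecbccaeabddcedbbeaa'
  #34 SA[34]=4  'ecbcaeceaddedeabecbccaeabddcedbbeaa'
  #35 SA[35]=20  'ecbccaeabddcedbbeaa'
  #36 SA[36]=9  'eceaddedeabecbccaeabddcedbbeaa'
  #37 SA[37]=32  'edbbeaa'
  #38 SA[38]=15  'edeabecbccaeabddcedbbeaa'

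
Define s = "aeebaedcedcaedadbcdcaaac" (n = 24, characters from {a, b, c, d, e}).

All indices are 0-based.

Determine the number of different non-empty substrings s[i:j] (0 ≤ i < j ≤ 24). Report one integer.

sorted suffixes:
  #0 SA[0]=20  'aaac'
  #1 SA[1]=21  'aac'
  #2 SA[2]=22  'ac'
  #3 SA[3]=14  'adbcdcaaac'
  #4 SA[4]=11  'aedadbcdcaaac'
  #5 SA[5]=4  'aedcedcaedadbcdcaaac'
  #6 SA[6]=0  'aeebaedcedcaedadbcdcaaac'
  #7 SA[7]=3  'baedcedcaedadbcdcaaac'
  #8 SA[8]=16  'bcdcaaac'
  #9 SA[9]=23  'c'
  #10 SA[10]=19  'caaac'
  #11 SA[11]=10  'caedadbcdcaaac'
  #12 SA[12]=17  'cdcaaac'
  #13 SA[13]=7  'cedcaedadbcdcaaac'
  #14 SA[14]=13  'dadbcdcaaac'
  #15 SA[15]=15  'dbcdcaaac'
  #16 SA[16]=18  'dcaaac'
  #17 SA[17]=9  'dcaedadbcdcaaac'
  #18 SA[18]=6  'dcedcaedadbcdcaaac'
  #19 SA[19]=2  'ebaedcedcaedadbcdcaaac'
  #20 SA[20]=12  'edadbcdcaaac'
  #21 SA[21]=8  'edcaedadbcdcaaac'
  #22 SA[22]=5  'edcedcaedadbcdcaaac'
  #23 SA[23]=1  'eebaedcedcaedadbcdcaaac'

SA = [20, 21, 22, 14, 11, 4, 0, 3, 16, 23, 19, 10, 17, 7, 13, 15, 18, 9, 6, 2, 12, 8, 5, 1]
i: (SA[i-1],SA[i]) lcp shared
  1: (20,21) 2 'aa'
  2: (21,22) 1 'a'
  3: (22,14) 1 'a'
  4: (14,11) 1 'a'
  5: (11,4) 3 'aed'
  6: (4,0) 2 'ae'
  7: (0,3) 0 ''
  8: (3,16) 1 'b'
  9: (16,23) 0 ''
  10: (23,19) 1 'c'
  11: (19,10) 2 'ca'
  12: (10,17) 1 'c'
  13: (17,7) 1 'c'
  14: (7,13) 0 ''
  15: (13,15) 1 'd'
  16: (15,18) 1 'd'
  17: (18,9) 3 'dca'
  18: (9,6) 2 'dc'
  19: (6,2) 0 ''
  20: (2,12) 1 'e'
  21: (12,8) 2 'ed'
  22: (8,5) 3 'edc'
  23: (5,1) 1 'e'

n(n+1)/2 = 24·25/2 = 300
Σ LCP = 0 + 2 + 1 + 1 + 1 + 3 + 2 + 0 + 1 + 0 + 1 + 2 + 1 + 1 + 0 + 1 + 1 + 3 + 2 + 0 + 1 + 2 + 3 + 1 = 30
distinct = 300 − 30 = 270

270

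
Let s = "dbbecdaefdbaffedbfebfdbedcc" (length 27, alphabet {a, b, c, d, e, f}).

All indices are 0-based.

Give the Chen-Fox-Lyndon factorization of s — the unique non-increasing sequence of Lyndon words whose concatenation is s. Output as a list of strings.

emit factor 1: 'd' (i=0, period=1)
emit factor 2: 'bbecd' (i=1, period=5)
emit factor 3: 'aefdbaffedbfebfdbedcc' (i=6, period=21)

["d", "bbecd", "aefdbaffedbfebfdbedcc"]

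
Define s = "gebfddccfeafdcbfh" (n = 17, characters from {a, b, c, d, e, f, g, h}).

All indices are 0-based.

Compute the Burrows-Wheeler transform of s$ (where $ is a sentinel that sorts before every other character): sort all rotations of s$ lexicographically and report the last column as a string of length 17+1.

rank  rotation            last
    0  $gebfddccfeafdcbfh  h
    1  afdcbfh$gebfddccfe  e
    2  bfddccfeafdcbfh$ge  e
    3  bfh$gebfddccfeafdc  c
    4  cbfh$gebfddccfeafd  d
    5  ccfeafdcbfh$gebfdd  d
    6  cfeafdcbfh$gebfddc  c
    7  dcbfh$gebfddccfeaf  f
    8  dccfeafdcbfh$gebfd  d
    9  ddccfeafdcbfh$gebf  f
   10  eafdcbfh$gebfddccf  f
   11  ebfddccfeafdcbfh$g  g
   12  fdcbfh$gebfddccfea  a
   13  fddccfeafdcbfh$geb  b
   14  feafdcbfh$gebfddcc  c
   15  fh$gebfddccfeafdcb  b
   16  gebfddccfeafdcbfh$  $
   17  h$gebfddccfeafdcbf  f

heecddcfdffgabcb$f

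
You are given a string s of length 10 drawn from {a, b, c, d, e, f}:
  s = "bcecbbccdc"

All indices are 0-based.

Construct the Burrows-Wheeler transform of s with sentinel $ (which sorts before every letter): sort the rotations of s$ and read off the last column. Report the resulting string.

rank  rotation     last
    0  $bcecbbccdc  c
    1  bbccdc$bcec  c
    2  bccdc$bcecb  b
    3  bcecbbccdc$  $
    4  c$bcecbbccd  d
    5  cbbccdc$bce  e
    6  ccdc$bcecbb  b
    7  cdc$bcecbbc  c
    8  cecbbccdc$b  b
    9  dc$bcecbbcc  c
   10  ecbbccdc$bc  c

ccb$debcbcc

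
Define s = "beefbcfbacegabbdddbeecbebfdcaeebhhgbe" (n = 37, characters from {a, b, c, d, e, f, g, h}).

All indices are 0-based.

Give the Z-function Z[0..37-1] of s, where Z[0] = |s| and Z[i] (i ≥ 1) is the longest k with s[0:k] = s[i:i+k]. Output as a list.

[37, 0, 0, 0, 1, 0, 0, 1, 0, 0, 0, 0, 0, 1, 1, 0, 0, 0, 3, 0, 0, 0, 2, 0, 1, 0, 0, 0, 0, 0, 0, 1, 0, 0, 0, 2, 0]

Z[0]=37
i=1: fresh scan; Z[1]=0
i=2: fresh scan; Z[2]=0
i=3: fresh scan; Z[3]=0
i=4: fresh scan; Z[4]=1 scan→box=[4,5)
i=5: fresh scan; Z[5]=0
i=6: fresh scan; Z[6]=0
i=7: fresh scan; Z[7]=1 scan→box=[7,8)
i=8: fresh scan; Z[8]=0
i=9: fresh scan; Z[9]=0
i=10: fresh scan; Z[10]=0
i=11: fresh scan; Z[11]=0
i=12: fresh scan; Z[12]=0
i=13: fresh scan; Z[13]=1 scan→box=[13,14)
i=14: fresh scan; Z[14]=1 scan→box=[14,15)
i=15: fresh scan; Z[15]=0
i=16: fresh scan; Z[16]=0
i=17: fresh scan; Z[17]=0
i=18: fresh scan; Z[18]=3 scan→box=[18,21)
i=19: min(r-i=2, Z[1]=0)=0; Z[19]=0
i=20: min(r-i=1, Z[2]=0)=0; Z[20]=0
i=21: fresh scan; Z[21]=0
i=22: fresh scan; Z[22]=2 scan→box=[22,24)
i=23: min(r-i=1, Z[1]=0)=0; Z[23]=0
i=24: fresh scan; Z[24]=1 scan→box=[24,25)
i=25: fresh scan; Z[25]=0
i=26: fresh scan; Z[26]=0
i=27: fresh scan; Z[27]=0
i=28: fresh scan; Z[28]=0
i=29: fresh scan; Z[29]=0
i=30: fresh scan; Z[30]=0
i=31: fresh scan; Z[31]=1 scan→box=[31,32)
i=32: fresh scan; Z[32]=0
i=33: fresh scan; Z[33]=0
i=34: fresh scan; Z[34]=0
i=35: fresh scan; Z[35]=2 scan→box=[35,37)
i=36: min(r-i=1, Z[1]=0)=0; Z[36]=0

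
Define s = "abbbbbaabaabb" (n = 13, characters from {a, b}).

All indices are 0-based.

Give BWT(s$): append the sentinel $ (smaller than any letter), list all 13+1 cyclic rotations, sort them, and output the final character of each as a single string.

bbbaa$bbaabbba

rank  rotation        last
    0  $abbbbbaabaabb  b
    1  aabaabb$abbbbb  b
    2  aabb$abbbbbaab  b
    3  abaabb$abbbbba  a
    4  abb$abbbbbaaba  a
    5  abbbbbaabaabb$  $
    6  b$abbbbbaabaab  b
    7  baabaabb$abbbb  b
    8  baabb$abbbbbaa  a
    9  bb$abbbbbaabaa  a
   10  bbaabaabb$abbb  b
   11  bbbaabaabb$abb  b
   12  bbbbaabaabb$ab  b
   13  bbbbbaabaabb$a  a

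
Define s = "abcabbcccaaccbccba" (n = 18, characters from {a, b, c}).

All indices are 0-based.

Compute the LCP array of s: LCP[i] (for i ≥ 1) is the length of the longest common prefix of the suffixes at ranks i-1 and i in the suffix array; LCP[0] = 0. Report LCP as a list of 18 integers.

rank | idx | suffix
   0 |  17 | a
   1 |   9 | aaccbccba
   2 |   3 | abbcccaaccbccba
   3 |   0 | abcabbcccaaccbccba
   4 |  10 | accbccba
   5 |  16 | ba
   6 |   4 | bbcccaaccbccba
   7 |   1 | bcabbcccaaccbccba
   8 |  13 | bccba
   9 |   5 | bcccaaccbccba
  10 |   8 | caaccbccba
  11 |   2 | cabbcccaaccbccba
  12 |  15 | cba
  13 |  12 | cbccba
  14 |   7 | ccaaccbccba
  15 |  14 | ccba
  16 |  11 | ccbccba
  17 |   6 | cccaaccbccba

SA = [17, 9, 3, 0, 10, 16, 4, 1, 13, 5, 8, 2, 15, 12, 7, 14, 11, 6]
i: (SA[i-1],SA[i]) lcp shared
  1: (17,9) 1 'a'
  2: (9,3) 1 'a'
  3: (3,0) 2 'ab'
  4: (0,10) 1 'a'
  5: (10,16) 0 ''
  6: (16,4) 1 'b'
  7: (4,1) 1 'b'
  8: (1,13) 2 'bc'
  9: (13,5) 3 'bcc'
  10: (5,8) 0 ''
  11: (8,2) 2 'ca'
  12: (2,15) 1 'c'
  13: (15,12) 2 'cb'
  14: (12,7) 1 'c'
  15: (7,14) 2 'cc'
  16: (14,11) 3 'ccb'
  17: (11,6) 2 'cc'

[0, 1, 1, 2, 1, 0, 1, 1, 2, 3, 0, 2, 1, 2, 1, 2, 3, 2]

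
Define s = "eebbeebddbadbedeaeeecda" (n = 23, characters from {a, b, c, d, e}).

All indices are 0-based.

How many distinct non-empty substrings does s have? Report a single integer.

251

sorted suffixes:
  #0 SA[0]=22  'a'
  #1 SA[1]=10  'adbedeaeeecda'
  #2 SA[2]=16  'aeeecda'
  #3 SA[3]=9  'badbedeaeeecda'
  #4 SA[4]=2  'bbeebddbadbedeaeeecda'
  #5 SA[5]=6  'bddbadbedeaeeecda'
  #6 SA[6]=12  'bedeaeeecda'
  #7 SA[7]=3  'beebddbadbedeaeeecda'
  #8 SA[8]=20  'cda'
  #9 SA[9]=21  'da'
  #10 SA[10]=8  'dbadbedeaeeecda'
  #11 SA[11]=11  'dbedeaeeecda'
  #12 SA[12]=7  'ddbadbedeaeeecda'
  #13 SA[13]=14  'deaeeecda'
  #14 SA[14]=15  'eaeeecda'
  #15 SA[15]=1  'ebbeebddbadbedeaeeecda'
  #16 SA[16]=5  'ebddbadbedeaeeecda'
  #17 SA[17]=19  'ecda'
  #18 SA[18]=13  'edeaeeecda'
  #19 SA[19]=0  'eebbeebddbadbedeaeeecda'
  #20 SA[20]=4  'eebddbadbedeaeeecda'
  #21 SA[21]=18  'eecda'
  #22 SA[22]=17  'eeecda'

SA = [22, 10, 16, 9, 2, 6, 12, 3, 20, 21, 8, 11, 7, 14, 15, 1, 5, 19, 13, 0, 4, 18, 17]
rank  pair      lcp
   1  s[22:],s[10:]  1  'a'
   2  s[10:],s[16:]  1  'a'
   3  s[16:],s[9:]  0  ''
   4  s[9:],s[2:]  1  'b'
   5  s[2:],s[6:]  1  'b'
   6  s[6:],s[12:]  1  'b'
   7  s[12:],s[3:]  2  'be'
   8  s[3:],s[20:]  0  ''
   9  s[20:],s[21:]  0  ''
  10  s[21:],s[8:]  1  'd'
  11  s[8:],s[11:]  2  'db'
  12  s[11:],s[7:]  1  'd'
  13  s[7:],s[14:]  1  'd'
  14  s[14:],s[15:]  0  ''
  15  s[15:],s[1:]  1  'e'
  16  s[1:],s[5:]  2  'eb'
  17  s[5:],s[19:]  1  'e'
  18  s[19:],s[13:]  1  'e'
  19  s[13:],s[0:]  1  'e'
  20  s[0:],s[4:]  3  'eeb'
  21  s[4:],s[18:]  2  'ee'
  22  s[18:],s[17:]  2  'ee'

n(n+1)/2 = 23·24/2 = 276
Σ LCP = 0 + 1 + 1 + 0 + 1 + 1 + 1 + 2 + 0 + 0 + 1 + 2 + 1 + 1 + 0 + 1 + 2 + 1 + 1 + 1 + 3 + 2 + 2 = 25
distinct = 276 − 25 = 251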